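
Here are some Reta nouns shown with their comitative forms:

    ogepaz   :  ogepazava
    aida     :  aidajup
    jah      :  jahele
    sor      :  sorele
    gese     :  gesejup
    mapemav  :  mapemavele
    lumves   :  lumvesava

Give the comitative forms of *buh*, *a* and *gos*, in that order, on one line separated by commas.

buhele, ajup, gosava

The pattern is sibilance of the final sound: -ava when the stem ends in a sibilant (*ogepaz*, *lumves*); -ele when the stem ends in a non-sibilant consonant (*jah*, *sor*, *mapemav*); -jup when the stem ends in a vowel (*aida*, *gese*).
Since the final sound of *buh* is /h/ (a non-sibilant consonant), it takes -ele, giving *buhele*.
The final sound of *a* is /a/, which is a vowel, so the suffix is -jup, giving *ajup*.
Since the final sound of *gos* is /s/ (a sibilant), it takes -ava, giving *gosava*.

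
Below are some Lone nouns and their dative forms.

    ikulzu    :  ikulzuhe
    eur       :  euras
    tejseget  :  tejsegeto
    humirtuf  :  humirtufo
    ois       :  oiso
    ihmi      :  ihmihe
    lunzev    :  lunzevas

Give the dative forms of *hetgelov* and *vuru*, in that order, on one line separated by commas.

hetgelovas, vuruhe

The pattern is voicing of the final sound: -o when the stem ends in a voiceless consonant (*tejseget*, *humirtuf*, *ois*); -as when the stem ends in a voiced consonant (*eur*, *lunzev*); -he when the stem ends in a vowel (*ikulzu*, *ihmi*).
Since the final sound of *hetgelov* is /v/ (a voiced consonant), it takes -as, giving *hetgelovas*.
*vuru* — final sound /u/ (a vowel) → -he → *vuruhe*.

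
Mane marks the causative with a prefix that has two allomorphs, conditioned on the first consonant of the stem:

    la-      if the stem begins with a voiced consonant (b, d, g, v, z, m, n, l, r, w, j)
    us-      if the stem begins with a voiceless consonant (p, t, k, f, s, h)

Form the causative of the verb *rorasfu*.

larorasfu

*rorasfu*: first consonant = /r/, voiced → la- → *larorasfu*.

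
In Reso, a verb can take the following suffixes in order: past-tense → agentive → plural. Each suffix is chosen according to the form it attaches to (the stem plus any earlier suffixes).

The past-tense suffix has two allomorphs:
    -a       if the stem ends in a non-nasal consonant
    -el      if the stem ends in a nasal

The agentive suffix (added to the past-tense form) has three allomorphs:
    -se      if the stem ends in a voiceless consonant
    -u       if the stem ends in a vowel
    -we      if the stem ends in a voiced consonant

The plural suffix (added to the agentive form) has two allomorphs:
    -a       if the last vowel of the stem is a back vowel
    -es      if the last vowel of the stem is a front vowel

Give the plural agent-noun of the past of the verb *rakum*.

rakumelwees

*rakum*: final consonant = /m/, a nasal → -el → *rakumel*.
The final sound of the past-tense form *rakumel* is /l/, which is a voiced consonant, so the agentive suffix is -we, giving *rakumelwe*.
Since the last vowel of the agentive form *rakumelwe* is /e/ (a front vowel), it takes -es, giving *rakumelwees*.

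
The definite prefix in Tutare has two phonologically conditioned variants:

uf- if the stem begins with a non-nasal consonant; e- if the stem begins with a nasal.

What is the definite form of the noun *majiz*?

*majiz*: first consonant = /m/, a nasal → e- → *emajiz*.

emajiz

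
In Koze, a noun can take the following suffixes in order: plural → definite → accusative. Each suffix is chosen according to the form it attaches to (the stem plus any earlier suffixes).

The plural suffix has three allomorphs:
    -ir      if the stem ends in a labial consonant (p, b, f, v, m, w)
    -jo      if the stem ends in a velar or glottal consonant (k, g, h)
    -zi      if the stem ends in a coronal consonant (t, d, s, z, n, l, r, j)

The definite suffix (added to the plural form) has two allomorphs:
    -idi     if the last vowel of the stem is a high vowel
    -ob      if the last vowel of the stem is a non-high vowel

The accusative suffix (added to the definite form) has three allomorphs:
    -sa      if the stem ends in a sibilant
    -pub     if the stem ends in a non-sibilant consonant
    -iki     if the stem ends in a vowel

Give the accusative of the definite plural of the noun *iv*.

*iv*: final consonant = /v/, labial → -ir → *ivir*.
The plural form *ivir*: last vowel = /i/, a high vowel → -idi → *iviridi*.
Since the final sound of the definite form *iviridi* is /i/ (a vowel), it takes -iki, giving *iviridiiki*.

iviridiiki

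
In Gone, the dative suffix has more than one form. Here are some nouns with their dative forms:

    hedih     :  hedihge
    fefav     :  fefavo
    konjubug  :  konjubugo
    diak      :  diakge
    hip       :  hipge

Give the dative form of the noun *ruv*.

The alternation tracks the final consonant of the stem — -ge when the stem ends in a voiceless consonant (*hedih*, *diak*, *hip*); -o when the stem ends in a voiced consonant (*fefav*, *konjubug*).
Since the final consonant of *ruv* is /v/ (voiced), it takes -o, giving *ruvo*.

ruvo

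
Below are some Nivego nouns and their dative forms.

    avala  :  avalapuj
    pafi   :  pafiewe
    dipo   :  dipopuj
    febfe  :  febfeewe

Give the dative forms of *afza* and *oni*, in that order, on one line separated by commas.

afzapuj, oniewe

The suffix is conditioned by the last vowel: -ewe when the last vowel of the stem is a front vowel (*pafi*, *febfe*); -puj when the last vowel of the stem is a back vowel (*avala*, *dipo*).
*afza*: last vowel = /a/, a back vowel → -puj → *afzapuj*.
The last vowel of *oni* is /i/, which is a front vowel, so the suffix is -ewe, giving *oniewe*.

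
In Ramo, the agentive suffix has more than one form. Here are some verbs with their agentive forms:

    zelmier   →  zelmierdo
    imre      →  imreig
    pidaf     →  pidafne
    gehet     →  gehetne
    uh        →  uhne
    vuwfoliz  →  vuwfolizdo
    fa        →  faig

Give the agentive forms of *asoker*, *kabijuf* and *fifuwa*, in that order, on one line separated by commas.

asokerdo, kabijufne, fifuwaig

The alternation tracks the final sound of the stem — -ne when the stem ends in a voiceless consonant (*pidaf*, *gehet*, *uh*); -do when the stem ends in a voiced consonant (*zelmier*, *vuwfoliz*); -ig when the stem ends in a vowel (*imre*, *fa*).
The final sound of *asoker* is /r/, which is a voiced consonant, so the suffix is -do, giving *asokerdo*.
*kabijuf* — final sound /f/ (a voiceless consonant) → -ne → *kabijufne*.
*fifuwa*: final sound = /a/, a vowel → -ig → *fifuwaig*.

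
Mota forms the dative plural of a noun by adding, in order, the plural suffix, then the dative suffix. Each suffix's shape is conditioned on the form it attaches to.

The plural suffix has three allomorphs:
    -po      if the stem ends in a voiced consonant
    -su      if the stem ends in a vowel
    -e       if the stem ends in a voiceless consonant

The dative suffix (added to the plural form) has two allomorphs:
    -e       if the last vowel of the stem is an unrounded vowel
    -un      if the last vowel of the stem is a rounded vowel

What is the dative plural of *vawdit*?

Since the final sound of *vawdit* is /t/ (a voiceless consonant), it takes -e, giving *vawdite*.
The plural form *vawdite*: last vowel = /e/, an unrounded vowel → -e → *vawditee*.

vawditee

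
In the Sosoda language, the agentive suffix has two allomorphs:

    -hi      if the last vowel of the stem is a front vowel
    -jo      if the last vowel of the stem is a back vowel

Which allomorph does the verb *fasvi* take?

Since the last vowel of *fasvi* is /i/ (a front vowel), it takes -hi.

-hi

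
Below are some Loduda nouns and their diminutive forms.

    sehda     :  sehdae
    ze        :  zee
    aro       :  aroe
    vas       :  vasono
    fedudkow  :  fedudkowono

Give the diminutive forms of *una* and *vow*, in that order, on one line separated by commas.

The suffix is conditioned by the final sound: -ono when the stem ends in a consonant (*vas*, *fedudkow*); -e when the stem ends in a vowel (*sehda*, *ze*, *aro*).
*una*: final sound = /a/, a vowel → -e → *unae*.
The final sound of *vow* is /w/, which is a consonant, so the suffix is -ono, giving *vowono*.

unae, vowono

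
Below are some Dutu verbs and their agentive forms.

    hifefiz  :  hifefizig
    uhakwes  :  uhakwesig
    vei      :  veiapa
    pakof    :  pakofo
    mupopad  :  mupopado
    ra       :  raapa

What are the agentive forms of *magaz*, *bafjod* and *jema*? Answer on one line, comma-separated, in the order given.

magazig, bafjodo, jemaapa

The suffix is conditioned by the final sound: -ig when the stem ends in a sibilant (*hifefiz*, *uhakwes*); -o when the stem ends in a non-sibilant consonant (*pakof*, *mupopad*); -apa when the stem ends in a vowel (*vei*, *ra*).
The final sound of *magaz* is /z/, which is a sibilant, so the suffix is -ig, giving *magazig*.
*bafjod* — final sound /d/ (a non-sibilant consonant) → -o → *bafjodo*.
*jema*: final sound = /a/, a vowel → -apa → *jemaapa*.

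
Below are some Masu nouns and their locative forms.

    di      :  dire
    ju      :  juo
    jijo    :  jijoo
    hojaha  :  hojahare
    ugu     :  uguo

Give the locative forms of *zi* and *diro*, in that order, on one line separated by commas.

zire, diroo

Looking at the last vowel of each stem: -o when the last vowel of the stem is a rounded vowel (*ju*, *jijo*, *ugu*); -re when the last vowel of the stem is an unrounded vowel (*di*, *hojaha*).
The last vowel of *zi* is /i/, which is an unrounded vowel, so the suffix is -re, giving *zire*.
*diro*: last vowel = /o/, a rounded vowel → -o → *diroo*.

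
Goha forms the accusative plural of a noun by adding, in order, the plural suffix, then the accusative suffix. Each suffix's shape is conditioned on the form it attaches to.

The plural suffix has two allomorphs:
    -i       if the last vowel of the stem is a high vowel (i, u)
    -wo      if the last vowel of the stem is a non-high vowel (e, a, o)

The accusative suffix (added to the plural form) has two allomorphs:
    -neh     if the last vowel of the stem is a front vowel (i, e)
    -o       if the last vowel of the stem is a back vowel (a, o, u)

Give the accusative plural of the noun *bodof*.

*bodof*: last vowel = /o/, a non-high vowel → -wo → *bodofwo*.
The plural form *bodofwo*: last vowel = /o/, a back vowel → -o → *bodofwoo*.

bodofwoo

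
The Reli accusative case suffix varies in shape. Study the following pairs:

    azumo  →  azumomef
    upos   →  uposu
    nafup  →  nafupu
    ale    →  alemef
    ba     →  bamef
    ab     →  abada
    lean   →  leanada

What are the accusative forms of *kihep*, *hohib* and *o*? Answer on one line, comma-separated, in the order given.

kihepu, hohibada, omef

The alternation tracks the final sound of the stem — -u when the stem ends in a voiceless consonant (*upos*, *nafup*); -ada when the stem ends in a voiced consonant (*ab*, *lean*); -mef when the stem ends in a vowel (*azumo*, *ale*, *ba*).
*kihep*: final sound = /p/, a voiceless consonant → -u → *kihepu*.
*hohib* — final sound /b/ (a voiced consonant) → -ada → *hohibada*.
The final sound of *o* is /o/, which is a vowel, so the suffix is -mef, giving *omef*.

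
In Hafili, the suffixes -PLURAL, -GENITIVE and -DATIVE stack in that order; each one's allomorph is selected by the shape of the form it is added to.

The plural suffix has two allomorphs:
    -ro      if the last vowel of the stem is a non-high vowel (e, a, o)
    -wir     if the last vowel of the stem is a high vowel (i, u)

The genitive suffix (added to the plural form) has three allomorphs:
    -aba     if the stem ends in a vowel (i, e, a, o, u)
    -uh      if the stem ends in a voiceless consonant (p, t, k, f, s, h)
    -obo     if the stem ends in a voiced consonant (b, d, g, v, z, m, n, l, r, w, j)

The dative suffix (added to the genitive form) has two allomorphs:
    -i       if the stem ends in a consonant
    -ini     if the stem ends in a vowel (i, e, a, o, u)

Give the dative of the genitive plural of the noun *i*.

The last vowel of *i* is /i/, which is a high vowel, so the plural suffix is -wir, giving *iwir*.
The plural form *iwir*: final sound = /r/, a voiced consonant → -obo → *iwirobo*.
The genitive form *iwirobo*: final sound = /o/, a vowel → -ini → *iwiroboini*.

iwiroboini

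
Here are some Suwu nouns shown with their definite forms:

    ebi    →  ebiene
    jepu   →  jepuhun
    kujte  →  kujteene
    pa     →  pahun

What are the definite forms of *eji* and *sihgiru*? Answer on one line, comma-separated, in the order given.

ejiene, sihgiruhun

The pattern is front/back vowel harmony: -ene when the last vowel of the stem is a front vowel (*ebi*, *kujte*); -hun when the last vowel of the stem is a back vowel (*jepu*, *pa*).
Since the last vowel of *eji* is /i/ (a front vowel), it takes -ene, giving *ejiene*.
*sihgiru* — last vowel /u/ (a back vowel) → -hun → *sihgiruhun*.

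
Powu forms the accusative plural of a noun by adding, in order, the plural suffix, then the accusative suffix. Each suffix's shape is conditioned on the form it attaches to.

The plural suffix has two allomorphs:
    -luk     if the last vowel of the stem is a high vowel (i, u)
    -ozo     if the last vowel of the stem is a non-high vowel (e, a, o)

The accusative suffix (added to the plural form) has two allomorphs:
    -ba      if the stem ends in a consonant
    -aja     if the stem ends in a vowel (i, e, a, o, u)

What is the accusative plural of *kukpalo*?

kukpaloozoaja

Since the last vowel of *kukpalo* is /o/ (a non-high vowel), it takes -ozo, giving *kukpaloozo*.
The plural form *kukpaloozo* — final sound /o/ (a vowel) → -aja → *kukpaloozoaja*.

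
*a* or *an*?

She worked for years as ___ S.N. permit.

The indefinite article is chosen by the initial *sound* of the following word, not its spelling.
The initialism *S.N.* is read letter by letter; the first letter, S, is pronounced /ɛs/, which begins with a vowel sound.
So the article is *an*: She worked for years as an S.N. permit.

an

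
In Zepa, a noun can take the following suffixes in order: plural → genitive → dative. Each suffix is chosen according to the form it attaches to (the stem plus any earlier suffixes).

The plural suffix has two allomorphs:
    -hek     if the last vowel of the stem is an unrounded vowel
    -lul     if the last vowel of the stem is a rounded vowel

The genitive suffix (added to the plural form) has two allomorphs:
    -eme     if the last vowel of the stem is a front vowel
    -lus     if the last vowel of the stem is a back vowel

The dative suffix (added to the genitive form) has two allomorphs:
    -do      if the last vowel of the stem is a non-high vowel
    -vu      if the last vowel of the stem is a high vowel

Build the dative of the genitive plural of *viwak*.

Since the last vowel of *viwak* is /a/ (an unrounded vowel), it takes -hek, giving *viwakhek*.
The plural form *viwakhek* — last vowel /e/ (a front vowel) → -eme → *viwakhekeme*.
The last vowel of the genitive form *viwakhekeme* is /e/, which is a non-high vowel, so the dative suffix is -do, giving *viwakhekemedo*.

viwakhekemedo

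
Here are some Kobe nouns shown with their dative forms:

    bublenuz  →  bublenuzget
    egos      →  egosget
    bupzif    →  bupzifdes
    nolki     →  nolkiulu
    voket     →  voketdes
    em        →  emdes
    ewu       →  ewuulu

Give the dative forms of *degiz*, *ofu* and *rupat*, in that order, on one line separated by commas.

The pattern is sibilance of the final sound: -get when the stem ends in a sibilant (*bublenuz*, *egos*); -des when the stem ends in a non-sibilant consonant (*bupzif*, *voket*, *em*); -ulu when the stem ends in a vowel (*nolki*, *ewu*).
The final sound of *degiz* is /z/, which is a sibilant, so the suffix is -get, giving *degizget*.
*ofu* — final sound /u/ (a vowel) → -ulu → *ofuulu*.
*rupat*: final sound = /t/, a non-sibilant consonant → -des → *rupatdes*.

degizget, ofuulu, rupatdes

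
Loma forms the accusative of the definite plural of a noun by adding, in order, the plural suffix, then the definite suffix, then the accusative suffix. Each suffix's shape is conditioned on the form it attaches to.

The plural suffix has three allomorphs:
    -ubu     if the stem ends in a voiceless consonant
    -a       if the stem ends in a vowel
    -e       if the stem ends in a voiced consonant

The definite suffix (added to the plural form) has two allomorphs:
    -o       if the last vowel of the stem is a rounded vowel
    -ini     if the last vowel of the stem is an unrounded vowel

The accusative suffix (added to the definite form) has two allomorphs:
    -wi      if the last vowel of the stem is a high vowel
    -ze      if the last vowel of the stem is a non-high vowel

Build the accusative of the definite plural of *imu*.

imuainiwi

The final sound of *imu* is /u/, which is a vowel, so the plural suffix is -a, giving *imua*.
The plural form *imua*: last vowel = /a/, an unrounded vowel → -ini → *imuaini*.
The last vowel of the definite form *imuaini* is /i/, which is a high vowel, so the accusative suffix is -wi, giving *imuainiwi*.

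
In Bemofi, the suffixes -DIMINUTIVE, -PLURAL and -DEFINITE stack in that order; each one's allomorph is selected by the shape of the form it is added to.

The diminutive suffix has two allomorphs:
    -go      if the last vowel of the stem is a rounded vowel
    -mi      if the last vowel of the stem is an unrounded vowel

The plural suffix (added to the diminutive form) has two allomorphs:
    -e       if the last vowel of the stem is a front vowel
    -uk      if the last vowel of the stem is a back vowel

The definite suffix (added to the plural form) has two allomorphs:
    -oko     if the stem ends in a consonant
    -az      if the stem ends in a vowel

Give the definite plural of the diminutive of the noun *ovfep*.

*ovfep* — last vowel /e/ (an unrounded vowel) → -mi → *ovfepmi*.
The last vowel of the diminutive form *ovfepmi* is /i/, which is a front vowel, so the plural suffix is -e, giving *ovfepmie*.
The plural form *ovfepmie*: final sound = /e/, a vowel → -az → *ovfepmieaz*.

ovfepmieaz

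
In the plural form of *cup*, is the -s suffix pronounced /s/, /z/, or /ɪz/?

/s/

The stem *cup* ends in a voiceless non-sibilant consonant.
The plural suffix surfaces as /ɪz/ after sibilants, /s/ after other voiceless consonants, and /z/ after other voiced sounds.
So the plural -s on *cup* is pronounced /s/.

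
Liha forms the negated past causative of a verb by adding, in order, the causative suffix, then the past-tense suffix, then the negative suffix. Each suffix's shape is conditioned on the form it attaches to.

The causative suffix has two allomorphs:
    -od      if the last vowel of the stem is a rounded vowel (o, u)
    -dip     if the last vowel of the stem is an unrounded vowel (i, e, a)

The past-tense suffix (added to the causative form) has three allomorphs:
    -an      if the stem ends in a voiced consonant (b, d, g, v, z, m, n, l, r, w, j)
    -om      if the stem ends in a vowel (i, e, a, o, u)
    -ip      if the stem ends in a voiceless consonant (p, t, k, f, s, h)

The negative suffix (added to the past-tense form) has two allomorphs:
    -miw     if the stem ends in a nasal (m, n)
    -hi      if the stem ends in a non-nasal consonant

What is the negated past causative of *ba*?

badipiphi

The last vowel of *ba* is /a/, which is an unrounded vowel, so the causative suffix is -dip, giving *badip*.
The final sound of the causative form *badip* is /p/, which is a voiceless consonant, so the past-tense suffix is -ip, giving *badipip*.
The past-tense form *badipip* — final consonant /p/ (non-nasal) → -hi → *badipiphi*.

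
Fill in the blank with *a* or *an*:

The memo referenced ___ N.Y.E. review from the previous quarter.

The indefinite article is chosen by the initial *sound* of the following word, not its spelling.
The initialism *N.Y.E.* is read letter by letter; the first letter, N, is pronounced /ɛn/, which begins with a vowel sound.
So the article is *an*: The memo referenced an N.Y.E. review from the previous quarter.

an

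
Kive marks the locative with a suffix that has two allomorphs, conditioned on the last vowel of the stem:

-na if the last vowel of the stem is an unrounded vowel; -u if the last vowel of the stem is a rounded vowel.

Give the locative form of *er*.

The last vowel of *er* is /e/, which is an unrounded vowel, so the suffix is -na, giving *erna*.

erna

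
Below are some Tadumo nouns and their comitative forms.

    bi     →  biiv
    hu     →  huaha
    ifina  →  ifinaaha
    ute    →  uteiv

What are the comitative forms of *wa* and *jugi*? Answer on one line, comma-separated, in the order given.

waaha, jugiiv

The pattern is front/back vowel harmony: -iv when the last vowel of the stem is a front vowel (*bi*, *ute*); -aha when the last vowel of the stem is a back vowel (*hu*, *ifina*).
Since the last vowel of *wa* is /a/ (a back vowel), it takes -aha, giving *waaha*.
*jugi* — last vowel /i/ (a front vowel) → -iv → *jugiiv*.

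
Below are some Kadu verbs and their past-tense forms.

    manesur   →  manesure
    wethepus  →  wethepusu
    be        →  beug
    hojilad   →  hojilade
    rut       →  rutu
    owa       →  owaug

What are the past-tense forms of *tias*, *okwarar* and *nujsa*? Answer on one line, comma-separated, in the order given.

The alternation tracks the final sound of the stem — -u when the stem ends in a voiceless consonant (*wethepus*, *rut*); -e when the stem ends in a voiced consonant (*manesur*, *hojilad*); -ug when the stem ends in a vowel (*be*, *owa*).
*tias*: final sound = /s/, a voiceless consonant → -u → *tiasu*.
The final sound of *okwarar* is /r/, which is a voiced consonant, so the suffix is -e, giving *okwarare*.
Since the final sound of *nujsa* is /a/ (a vowel), it takes -ug, giving *nujsaug*.

tiasu, okwarare, nujsaug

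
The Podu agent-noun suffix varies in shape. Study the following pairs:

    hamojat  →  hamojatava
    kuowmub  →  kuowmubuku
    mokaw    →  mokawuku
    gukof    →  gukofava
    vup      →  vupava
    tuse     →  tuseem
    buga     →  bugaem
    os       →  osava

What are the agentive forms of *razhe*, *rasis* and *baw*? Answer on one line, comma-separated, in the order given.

Looking at the final sound of each stem: -ava when the stem ends in a voiceless consonant (*hamojat*, *gukof*, *vup*, *os*); -uku when the stem ends in a voiced consonant (*kuowmub*, *mokaw*); -em when the stem ends in a vowel (*tuse*, *buga*).
The final sound of *razhe* is /e/, which is a vowel, so the suffix is -em, giving *razheem*.
*rasis* — final sound /s/ (a voiceless consonant) → -ava → *rasisava*.
Since the final sound of *baw* is /w/ (a voiced consonant), it takes -uku, giving *bawuku*.

razheem, rasisava, bawuku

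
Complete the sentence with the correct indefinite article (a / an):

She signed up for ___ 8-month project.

The indefinite article is chosen by the initial *sound* of the following word, not its spelling.
The number *8* is spoken "eight", beginning with /eɪt/ — a vowel sound.
So the article is *an*: She signed up for an 8-month project.

an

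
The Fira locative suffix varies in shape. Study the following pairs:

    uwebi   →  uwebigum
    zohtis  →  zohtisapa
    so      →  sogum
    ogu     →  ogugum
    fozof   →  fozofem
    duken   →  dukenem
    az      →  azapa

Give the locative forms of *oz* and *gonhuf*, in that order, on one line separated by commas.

The suffix is conditioned by the final sound: -apa when the stem ends in a sibilant (*zohtis*, *az*); -em when the stem ends in a non-sibilant consonant (*fozof*, *duken*); -gum when the stem ends in a vowel (*uwebi*, *so*, *ogu*).
*oz*: final sound = /z/, a sibilant → -apa → *ozapa*.
The final sound of *gonhuf* is /f/, which is a non-sibilant consonant, so the suffix is -em, giving *gonhufem*.

ozapa, gonhufem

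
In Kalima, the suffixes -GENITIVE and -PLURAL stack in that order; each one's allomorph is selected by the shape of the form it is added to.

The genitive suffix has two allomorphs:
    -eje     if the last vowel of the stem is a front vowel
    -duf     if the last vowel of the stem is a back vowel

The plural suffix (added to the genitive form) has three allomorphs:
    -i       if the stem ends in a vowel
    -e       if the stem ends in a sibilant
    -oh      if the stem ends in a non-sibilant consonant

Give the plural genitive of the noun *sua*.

suadufoh

Since the last vowel of *sua* is /a/ (a back vowel), it takes -duf, giving *suaduf*.
The final sound of the genitive form *suaduf* is /f/, which is a non-sibilant consonant, so the plural suffix is -oh, giving *suadufoh*.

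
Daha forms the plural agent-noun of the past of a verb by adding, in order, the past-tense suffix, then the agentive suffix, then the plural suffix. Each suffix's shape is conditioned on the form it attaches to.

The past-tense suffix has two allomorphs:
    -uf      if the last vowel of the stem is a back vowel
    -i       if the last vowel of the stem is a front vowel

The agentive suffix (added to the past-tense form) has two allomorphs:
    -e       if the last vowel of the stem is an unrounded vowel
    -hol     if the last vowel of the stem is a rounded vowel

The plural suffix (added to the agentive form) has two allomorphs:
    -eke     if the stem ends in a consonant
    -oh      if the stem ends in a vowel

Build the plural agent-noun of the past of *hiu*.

hiuufholeke

The last vowel of *hiu* is /u/, which is a back vowel, so the past-tense suffix is -uf, giving *hiuuf*.
Since the last vowel of the past-tense form *hiuuf* is /u/ (a rounded vowel), it takes -hol, giving *hiuufhol*.
The agentive form *hiuufhol* — final sound /l/ (a consonant) → -eke → *hiuufholeke*.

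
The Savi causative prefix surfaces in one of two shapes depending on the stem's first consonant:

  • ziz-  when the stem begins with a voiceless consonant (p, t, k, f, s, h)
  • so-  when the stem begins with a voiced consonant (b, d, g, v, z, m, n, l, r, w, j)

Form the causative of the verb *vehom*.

sovehom

*vehom*: first consonant = /v/, voiced → so- → *sovehom*.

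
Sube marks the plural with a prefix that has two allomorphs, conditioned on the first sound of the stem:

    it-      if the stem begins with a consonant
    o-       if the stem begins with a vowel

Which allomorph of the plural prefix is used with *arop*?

*arop*: first sound = /a/, a vowel → o-.

o-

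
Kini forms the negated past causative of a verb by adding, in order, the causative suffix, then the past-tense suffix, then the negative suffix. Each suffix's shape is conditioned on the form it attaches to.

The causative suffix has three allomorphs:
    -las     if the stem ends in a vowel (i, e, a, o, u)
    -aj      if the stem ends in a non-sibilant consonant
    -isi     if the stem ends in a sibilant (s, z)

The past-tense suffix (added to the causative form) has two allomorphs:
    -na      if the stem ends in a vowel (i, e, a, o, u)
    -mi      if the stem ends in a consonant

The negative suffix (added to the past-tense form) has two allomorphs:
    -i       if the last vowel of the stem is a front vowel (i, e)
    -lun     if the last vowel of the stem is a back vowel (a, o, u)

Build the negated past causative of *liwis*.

liwisisinalun

The final sound of *liwis* is /s/, which is a sibilant, so the causative suffix is -isi, giving *liwisisi*.
The final sound of the causative form *liwisisi* is /i/, which is a vowel, so the past-tense suffix is -na, giving *liwisisina*.
The past-tense form *liwisisina*: last vowel = /a/, a back vowel → -lun → *liwisisinalun*.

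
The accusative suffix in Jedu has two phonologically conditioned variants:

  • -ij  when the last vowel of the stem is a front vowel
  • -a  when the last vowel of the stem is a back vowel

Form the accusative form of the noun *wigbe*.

Since the last vowel of *wigbe* is /e/ (a front vowel), it takes -ij, giving *wigbeij*.

wigbeij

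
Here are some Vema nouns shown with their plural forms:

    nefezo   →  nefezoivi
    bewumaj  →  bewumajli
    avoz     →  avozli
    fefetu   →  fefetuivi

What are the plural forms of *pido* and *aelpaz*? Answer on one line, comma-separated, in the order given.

pidoivi, aelpazli

The suffix is conditioned by the final sound: -li when the stem ends in a consonant (*bewumaj*, *avoz*); -ivi when the stem ends in a vowel (*nefezo*, *fefetu*).
*pido* — final sound /o/ (a vowel) → -ivi → *pidoivi*.
*aelpaz* — final sound /z/ (a consonant) → -li → *aelpazli*.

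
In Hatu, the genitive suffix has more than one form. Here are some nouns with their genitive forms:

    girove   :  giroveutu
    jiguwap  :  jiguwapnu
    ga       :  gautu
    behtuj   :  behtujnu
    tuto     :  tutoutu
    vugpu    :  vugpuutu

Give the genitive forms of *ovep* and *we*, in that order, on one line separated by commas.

The suffix is conditioned by the final sound: -nu when the stem ends in a consonant (*jiguwap*, *behtuj*); -utu when the stem ends in a vowel (*girove*, *ga*, *tuto*, *vugpu*).
Since the final sound of *ovep* is /p/ (a consonant), it takes -nu, giving *ovepnu*.
*we* — final sound /e/ (a vowel) → -utu → *weutu*.

ovepnu, weutu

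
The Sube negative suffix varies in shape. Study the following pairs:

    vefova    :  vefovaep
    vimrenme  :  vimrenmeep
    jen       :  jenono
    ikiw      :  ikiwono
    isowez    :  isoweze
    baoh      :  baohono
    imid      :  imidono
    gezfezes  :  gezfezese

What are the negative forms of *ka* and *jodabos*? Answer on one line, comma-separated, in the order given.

The alternation tracks the final sound of the stem — -e when the stem ends in a sibilant (*isowez*, *gezfezes*); -ono when the stem ends in a non-sibilant consonant (*jen*, *ikiw*, *baoh*, *imid*); -ep when the stem ends in a vowel (*vefova*, *vimrenme*).
Since the final sound of *ka* is /a/ (a vowel), it takes -ep, giving *kaep*.
*jodabos*: final sound = /s/, a sibilant → -e → *jodabose*.

kaep, jodabose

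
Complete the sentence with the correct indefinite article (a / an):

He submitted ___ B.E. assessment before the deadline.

a

The indefinite article is chosen by the initial *sound* of the following word, not its spelling.
The initialism *B.E.* is read letter by letter; the first letter, B, is pronounced /biː/, which begins with a consonant sound.
So the article is *a*: He submitted a B.E. assessment before the deadline.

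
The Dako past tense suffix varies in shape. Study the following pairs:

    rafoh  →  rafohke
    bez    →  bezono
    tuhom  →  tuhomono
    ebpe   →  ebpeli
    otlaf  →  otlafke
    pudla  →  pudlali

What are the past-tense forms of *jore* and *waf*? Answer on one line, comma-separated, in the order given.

The alternation tracks the final sound of the stem — -ke when the stem ends in a voiceless consonant (*rafoh*, *otlaf*); -ono when the stem ends in a voiced consonant (*bez*, *tuhom*); -li when the stem ends in a vowel (*ebpe*, *pudla*).
The final sound of *jore* is /e/, which is a vowel, so the suffix is -li, giving *joreli*.
*waf* — final sound /f/ (a voiceless consonant) → -ke → *wafke*.

joreli, wafke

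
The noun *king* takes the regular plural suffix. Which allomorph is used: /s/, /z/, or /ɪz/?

/z/

The stem *king* ends in a voiced non-sibilant sound.
The plural suffix surfaces as /ɪz/ after sibilants, /s/ after other voiceless consonants, and /z/ after other voiced sounds.
So the plural -s on *king* is pronounced /z/.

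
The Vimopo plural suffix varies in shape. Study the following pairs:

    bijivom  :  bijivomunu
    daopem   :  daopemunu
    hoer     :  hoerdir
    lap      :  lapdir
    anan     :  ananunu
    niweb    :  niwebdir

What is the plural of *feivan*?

Looking at the final consonant of each stem: -unu when the stem ends in a nasal (*bijivom*, *daopem*, *anan*); -dir when the stem ends in a non-nasal consonant (*hoer*, *lap*, *niweb*).
The final consonant of *feivan* is /n/, which is a nasal, so the suffix is -unu, giving *feivanunu*.

feivanunu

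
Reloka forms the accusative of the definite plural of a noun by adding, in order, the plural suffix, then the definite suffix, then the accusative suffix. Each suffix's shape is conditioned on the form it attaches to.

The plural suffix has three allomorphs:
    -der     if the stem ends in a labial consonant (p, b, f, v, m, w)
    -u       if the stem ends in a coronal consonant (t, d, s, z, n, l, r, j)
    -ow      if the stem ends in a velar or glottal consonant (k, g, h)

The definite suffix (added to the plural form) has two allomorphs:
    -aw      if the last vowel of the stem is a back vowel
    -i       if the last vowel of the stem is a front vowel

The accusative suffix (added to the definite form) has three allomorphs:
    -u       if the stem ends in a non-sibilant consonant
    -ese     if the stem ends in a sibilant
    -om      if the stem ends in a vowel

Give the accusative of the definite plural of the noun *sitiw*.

sitiwderiom

*sitiw* — final consonant /w/ (labial) → -der → *sitiwder*.
The last vowel of the plural form *sitiwder* is /e/, which is a front vowel, so the definite suffix is -i, giving *sitiwderi*.
The definite form *sitiwderi* — final sound /i/ (a vowel) → -om → *sitiwderiom*.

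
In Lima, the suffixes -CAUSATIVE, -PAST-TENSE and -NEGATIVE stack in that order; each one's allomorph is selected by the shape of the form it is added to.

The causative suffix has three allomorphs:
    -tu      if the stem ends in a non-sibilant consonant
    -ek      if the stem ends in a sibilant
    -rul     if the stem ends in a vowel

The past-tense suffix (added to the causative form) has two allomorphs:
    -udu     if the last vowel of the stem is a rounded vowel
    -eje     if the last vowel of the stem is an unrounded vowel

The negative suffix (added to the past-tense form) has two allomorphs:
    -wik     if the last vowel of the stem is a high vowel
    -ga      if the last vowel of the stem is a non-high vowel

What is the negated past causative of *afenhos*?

*afenhos* — final sound /s/ (a sibilant) → -ek → *afenhosek*.
Since the last vowel of the causative form *afenhosek* is /e/ (an unrounded vowel), it takes -eje, giving *afenhosekeje*.
Since the last vowel of the past-tense form *afenhosekeje* is /e/ (a non-high vowel), it takes -ga, giving *afenhosekejega*.

afenhosekejega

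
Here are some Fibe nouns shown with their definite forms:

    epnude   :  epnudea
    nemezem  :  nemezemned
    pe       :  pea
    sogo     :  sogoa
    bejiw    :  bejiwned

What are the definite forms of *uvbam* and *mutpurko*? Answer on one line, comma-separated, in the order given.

uvbamned, mutpurkoa

The suffix is conditioned by the final sound: -ned when the stem ends in a consonant (*nemezem*, *bejiw*); -a when the stem ends in a vowel (*epnude*, *pe*, *sogo*).
*uvbam* — final sound /m/ (a consonant) → -ned → *uvbamned*.
Since the final sound of *mutpurko* is /o/ (a vowel), it takes -a, giving *mutpurkoa*.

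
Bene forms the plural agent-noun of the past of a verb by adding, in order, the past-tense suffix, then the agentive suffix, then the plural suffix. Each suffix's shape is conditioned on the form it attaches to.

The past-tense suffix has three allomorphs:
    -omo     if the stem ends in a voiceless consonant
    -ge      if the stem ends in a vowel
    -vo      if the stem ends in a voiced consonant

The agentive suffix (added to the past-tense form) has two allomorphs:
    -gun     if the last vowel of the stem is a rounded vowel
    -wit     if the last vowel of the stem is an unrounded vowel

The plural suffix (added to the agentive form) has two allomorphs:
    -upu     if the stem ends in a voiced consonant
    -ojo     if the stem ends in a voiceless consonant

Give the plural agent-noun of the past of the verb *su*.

sugewitojo

The final sound of *su* is /u/, which is a vowel, so the past-tense suffix is -ge, giving *suge*.
Since the last vowel of the past-tense form *suge* is /e/ (an unrounded vowel), it takes -wit, giving *sugewit*.
Since the final consonant of the agentive form *sugewit* is /t/ (voiceless), it takes -ojo, giving *sugewitojo*.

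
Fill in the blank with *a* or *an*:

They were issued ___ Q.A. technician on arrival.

The indefinite article is chosen by the initial *sound* of the following word, not its spelling.
The initialism *Q.A.* is read letter by letter; the first letter, Q, is pronounced /kjuː/, which begins with a consonant sound.
So the article is *a*: They were issued a Q.A. technician on arrival.

a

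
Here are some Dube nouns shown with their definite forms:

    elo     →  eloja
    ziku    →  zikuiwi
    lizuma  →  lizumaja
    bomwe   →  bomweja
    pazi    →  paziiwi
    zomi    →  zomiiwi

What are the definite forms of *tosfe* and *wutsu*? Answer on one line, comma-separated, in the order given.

Looking at the last vowel of each stem: -iwi when the last vowel of the stem is a high vowel (*ziku*, *pazi*, *zomi*); -ja when the last vowel of the stem is a non-high vowel (*elo*, *lizuma*, *bomwe*).
The last vowel of *tosfe* is /e/, which is a non-high vowel, so the suffix is -ja, giving *tosfeja*.
*wutsu*: last vowel = /u/, a high vowel → -iwi → *wutsuiwi*.

tosfeja, wutsuiwi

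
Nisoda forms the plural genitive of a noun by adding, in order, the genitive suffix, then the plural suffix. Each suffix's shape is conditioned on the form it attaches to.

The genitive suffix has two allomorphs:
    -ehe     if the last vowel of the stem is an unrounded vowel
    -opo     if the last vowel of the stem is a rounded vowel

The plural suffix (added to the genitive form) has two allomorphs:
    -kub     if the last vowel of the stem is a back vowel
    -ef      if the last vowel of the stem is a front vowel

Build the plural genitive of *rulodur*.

ruloduropokub

Since the last vowel of *rulodur* is /u/ (a rounded vowel), it takes -opo, giving *ruloduropo*.
The last vowel of the genitive form *ruloduropo* is /o/, which is a back vowel, so the plural suffix is -kub, giving *ruloduropokub*.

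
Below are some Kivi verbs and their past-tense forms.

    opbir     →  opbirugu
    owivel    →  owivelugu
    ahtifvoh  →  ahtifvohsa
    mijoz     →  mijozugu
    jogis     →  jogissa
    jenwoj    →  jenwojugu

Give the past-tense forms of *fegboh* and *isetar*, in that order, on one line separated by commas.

fegbohsa, isetarugu

The alternation tracks the final consonant of the stem — -sa when the stem ends in a voiceless consonant (*ahtifvoh*, *jogis*); -ugu when the stem ends in a voiced consonant (*opbir*, *owivel*, *mijoz*, *jenwoj*).
*fegboh* — final consonant /h/ (voiceless) → -sa → *fegbohsa*.
The final consonant of *isetar* is /r/, which is voiced, so the suffix is -ugu, giving *isetarugu*.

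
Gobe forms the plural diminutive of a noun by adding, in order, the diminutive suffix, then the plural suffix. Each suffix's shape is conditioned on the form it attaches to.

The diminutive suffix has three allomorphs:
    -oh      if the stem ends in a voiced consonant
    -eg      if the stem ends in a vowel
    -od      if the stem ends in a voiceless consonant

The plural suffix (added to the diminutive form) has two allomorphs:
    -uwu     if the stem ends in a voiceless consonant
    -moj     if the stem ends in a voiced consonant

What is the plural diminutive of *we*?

weegmoj

Since the final sound of *we* is /e/ (a vowel), it takes -eg, giving *weeg*.
The final consonant of the diminutive form *weeg* is /g/, which is voiced, so the plural suffix is -moj, giving *weegmoj*.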